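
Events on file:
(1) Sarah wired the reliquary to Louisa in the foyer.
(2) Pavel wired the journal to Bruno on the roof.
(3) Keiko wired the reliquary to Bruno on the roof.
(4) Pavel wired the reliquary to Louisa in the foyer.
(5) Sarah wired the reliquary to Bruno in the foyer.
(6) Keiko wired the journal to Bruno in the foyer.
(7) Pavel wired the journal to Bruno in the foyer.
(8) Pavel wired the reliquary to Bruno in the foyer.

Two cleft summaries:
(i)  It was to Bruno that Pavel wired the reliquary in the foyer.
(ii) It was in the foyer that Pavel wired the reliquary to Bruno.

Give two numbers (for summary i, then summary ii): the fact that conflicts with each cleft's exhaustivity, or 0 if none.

Summary (i) focuses "Bruno" (the recipient); background Pavel as agent and the reliquary as thing and in the foyer as setting. Fact (4) matches that background with recipient = Louisa — refutes (i).
Summary (ii) focuses "in the foyer" (the setting); background Pavel as agent and the reliquary as thing and Bruno as recipient. No fact matches that background with a different setting, so 0.

4, 0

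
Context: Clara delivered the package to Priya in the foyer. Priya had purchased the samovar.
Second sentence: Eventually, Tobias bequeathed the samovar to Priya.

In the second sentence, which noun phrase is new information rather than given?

"the samovar" and "Priya" in the second sentence are given — already mentioned in the context.
"Tobias" has no antecedent in the context; it is discourse-new.

Tobias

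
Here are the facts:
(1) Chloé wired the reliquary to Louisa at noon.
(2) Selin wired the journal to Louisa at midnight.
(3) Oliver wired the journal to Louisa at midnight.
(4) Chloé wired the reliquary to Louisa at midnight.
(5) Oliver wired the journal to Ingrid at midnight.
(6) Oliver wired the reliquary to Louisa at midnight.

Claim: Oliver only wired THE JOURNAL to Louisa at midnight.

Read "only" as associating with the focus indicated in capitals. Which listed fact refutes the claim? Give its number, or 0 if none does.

Focus (in capitals) is "the journal" — the thing. "Only" excludes alternative things while holding fixed Oliver as agent and Louisa as recipient and at midnight as setting.
Fact (6) matches on Oliver as agent and Louisa as recipient and at midnight as setting, but has thing = the reliquary instead. That refutes the claim.

6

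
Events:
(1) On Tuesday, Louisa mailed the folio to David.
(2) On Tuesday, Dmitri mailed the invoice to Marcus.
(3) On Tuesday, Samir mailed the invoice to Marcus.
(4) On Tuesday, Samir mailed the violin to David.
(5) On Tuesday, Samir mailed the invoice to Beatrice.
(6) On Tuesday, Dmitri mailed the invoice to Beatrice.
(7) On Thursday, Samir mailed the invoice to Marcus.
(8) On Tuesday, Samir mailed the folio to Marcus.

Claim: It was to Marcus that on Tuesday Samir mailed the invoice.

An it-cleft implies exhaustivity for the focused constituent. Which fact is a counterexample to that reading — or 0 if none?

5

Focus of the cleft: "Marcus" (the recipient). Presupposed background: same agent, thing, setting (Samir / the invoice / on Tuesday).
Exhaustivity: Marcus is the only recipient satisfying that background.
But fact (5) also has same agent, thing, setting (Samir / the invoice / on Tuesday), with recipient = Beatrice — so the exhaustive reading fails.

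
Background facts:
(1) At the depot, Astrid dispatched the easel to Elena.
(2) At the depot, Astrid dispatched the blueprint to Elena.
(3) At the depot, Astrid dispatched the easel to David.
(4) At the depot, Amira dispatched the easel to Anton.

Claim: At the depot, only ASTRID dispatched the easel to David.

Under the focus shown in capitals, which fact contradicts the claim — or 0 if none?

0

The capitals mark "Astrid" as focus. So "only" rules out other agents, with the rest (thing = the easel, recipient = David, setting = at the depot) as background.
Every other fact changes something in the background, not just the agent. Nothing refutes the claim.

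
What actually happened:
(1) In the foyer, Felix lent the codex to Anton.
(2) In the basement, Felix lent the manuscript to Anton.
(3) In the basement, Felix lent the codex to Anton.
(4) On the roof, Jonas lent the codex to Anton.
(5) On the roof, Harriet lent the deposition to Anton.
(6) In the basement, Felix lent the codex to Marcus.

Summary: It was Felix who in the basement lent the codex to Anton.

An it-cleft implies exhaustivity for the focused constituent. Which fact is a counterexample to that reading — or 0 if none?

0

The cleft puts "Felix" in focus and presupposes the open proposition with thing = the codex, recipient = Anton, setting = in the basement.
The exhaustive reading says no other agent fits that background.
No listed fact matches the background with a different agent. Exhaustivity holds.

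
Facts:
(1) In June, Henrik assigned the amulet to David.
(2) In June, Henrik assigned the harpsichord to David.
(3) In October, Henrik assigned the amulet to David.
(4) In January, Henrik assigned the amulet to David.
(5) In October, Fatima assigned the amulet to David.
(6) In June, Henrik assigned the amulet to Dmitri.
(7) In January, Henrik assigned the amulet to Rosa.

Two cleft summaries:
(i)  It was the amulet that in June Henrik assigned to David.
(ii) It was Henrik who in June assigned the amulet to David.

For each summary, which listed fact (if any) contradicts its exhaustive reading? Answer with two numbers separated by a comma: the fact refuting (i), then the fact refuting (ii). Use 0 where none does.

(i): focus "the amulet". Looking for same agent, recipient, setting (Henrik / David / in June) with some other thing — fact (2) has the harpsichord there. Refuted.
(ii): focus "Henrik". No fact shares same thing, recipient, setting (the amulet / David / in June) with a different agent. 0.

2, 0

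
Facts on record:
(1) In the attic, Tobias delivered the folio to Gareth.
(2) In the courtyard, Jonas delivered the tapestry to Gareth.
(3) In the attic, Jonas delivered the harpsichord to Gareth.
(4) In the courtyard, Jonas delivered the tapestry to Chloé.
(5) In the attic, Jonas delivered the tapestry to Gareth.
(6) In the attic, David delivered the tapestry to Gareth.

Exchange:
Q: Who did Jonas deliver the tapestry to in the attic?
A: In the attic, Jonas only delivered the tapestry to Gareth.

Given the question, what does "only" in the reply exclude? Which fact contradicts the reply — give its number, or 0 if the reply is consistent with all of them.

0

Answering "Who did ... to ...?" puts focus on the recipient — here, "Gareth".
So "only" ranges over recipients; the rest (agent = Jonas, thing = the tapestry, setting = in the attic) is presupposed.
No listed fact shares that background with another recipient. Nothing contradicts the reply.
(Fact (2) would refute a reading with focus on the setting — but that is not what the question asks.)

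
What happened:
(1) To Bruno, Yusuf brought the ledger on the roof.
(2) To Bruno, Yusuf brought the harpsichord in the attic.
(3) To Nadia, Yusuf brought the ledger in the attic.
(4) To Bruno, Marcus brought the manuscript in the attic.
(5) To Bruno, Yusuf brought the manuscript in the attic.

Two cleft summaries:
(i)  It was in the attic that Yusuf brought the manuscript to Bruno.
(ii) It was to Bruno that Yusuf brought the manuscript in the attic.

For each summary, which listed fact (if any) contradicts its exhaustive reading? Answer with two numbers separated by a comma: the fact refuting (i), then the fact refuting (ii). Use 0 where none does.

(i): focus "in the attic". No fact shares same agent, thing, recipient (Yusuf / the manuscript / Bruno) with a different setting. 0.
(ii): focus "Bruno". No fact shares same agent, thing, setting (Yusuf / the manuscript / in the attic) with a different recipient. 0.

0, 0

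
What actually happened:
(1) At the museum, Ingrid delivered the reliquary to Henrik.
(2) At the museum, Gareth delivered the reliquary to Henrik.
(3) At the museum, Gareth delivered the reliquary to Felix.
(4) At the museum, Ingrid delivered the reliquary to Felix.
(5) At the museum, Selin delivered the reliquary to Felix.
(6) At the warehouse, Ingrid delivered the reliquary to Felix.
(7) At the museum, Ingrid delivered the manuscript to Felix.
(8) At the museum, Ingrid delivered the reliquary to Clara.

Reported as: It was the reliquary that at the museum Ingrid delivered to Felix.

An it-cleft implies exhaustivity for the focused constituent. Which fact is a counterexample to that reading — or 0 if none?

7

Focus of the cleft: "the reliquary" (the thing). Presupposed background: same agent, recipient, setting (Ingrid / Felix / at the museum).
Exhaustivity: the reliquary is the only thing satisfying that background.
But fact (7) also has same agent, recipient, setting (Ingrid / Felix / at the museum), with thing = the manuscript — so the exhaustive reading fails.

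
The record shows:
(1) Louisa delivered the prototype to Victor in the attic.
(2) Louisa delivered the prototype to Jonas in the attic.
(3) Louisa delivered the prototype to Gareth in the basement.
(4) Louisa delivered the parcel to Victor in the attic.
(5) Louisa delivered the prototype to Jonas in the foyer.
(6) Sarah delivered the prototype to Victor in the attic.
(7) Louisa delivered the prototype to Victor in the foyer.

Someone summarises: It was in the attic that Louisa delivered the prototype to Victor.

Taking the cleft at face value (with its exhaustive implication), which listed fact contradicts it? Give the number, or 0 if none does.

7

Focus of the cleft: "in the attic" (the setting). Presupposed background: same agent, thing, recipient (Louisa / the prototype / Victor).
Exhaustivity: in the attic is the only setting satisfying that background.
But fact (7) also has same agent, thing, recipient (Louisa / the prototype / Victor), with setting = in the foyer — so the exhaustive reading fails.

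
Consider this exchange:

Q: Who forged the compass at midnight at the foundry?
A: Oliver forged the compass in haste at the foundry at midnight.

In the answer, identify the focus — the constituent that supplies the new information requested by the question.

The wh-word "who" asks about the subject (agent).
In the answer, "the compass", "at the foundry" and "at midnight" are given — repeated from the question.
"in haste" is also new, but it specifies the manner, which is not what the question asks about — so it is not the focus.
The constituent filling the subject (agent) gap is "Oliver"; that is the focus.

Oliver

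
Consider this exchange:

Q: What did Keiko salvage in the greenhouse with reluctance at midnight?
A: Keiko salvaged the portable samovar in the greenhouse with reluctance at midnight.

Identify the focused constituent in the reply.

the portable samovar

The wh-word "what" asks about the direct object.
In the answer, "Keiko", "with reluctance", "in the greenhouse" and "at midnight" are given — repeated from the question.
The constituent filling the direct object gap is "the portable samovar"; that is the focus and would carry nuclear stress.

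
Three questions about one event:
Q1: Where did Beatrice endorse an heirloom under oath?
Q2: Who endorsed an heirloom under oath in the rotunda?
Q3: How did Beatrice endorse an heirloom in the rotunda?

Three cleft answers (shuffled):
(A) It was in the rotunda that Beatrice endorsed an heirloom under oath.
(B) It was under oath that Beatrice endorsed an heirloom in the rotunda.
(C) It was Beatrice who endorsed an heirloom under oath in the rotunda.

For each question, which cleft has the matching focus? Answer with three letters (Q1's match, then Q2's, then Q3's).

Q1 asks about the location; cleft (A) focuses "in the rotunda", which is the location — so Q1 → A.
Q2 asks about the subject (agent); cleft (C) focuses "Beatrice", which is the subject (agent) — so Q2 → C.
Q3 asks about the manner; cleft (B) focuses "under oath", which is the manner — so Q3 → B.
Mapping: Q1→A, Q2→C, Q3→B.

ACB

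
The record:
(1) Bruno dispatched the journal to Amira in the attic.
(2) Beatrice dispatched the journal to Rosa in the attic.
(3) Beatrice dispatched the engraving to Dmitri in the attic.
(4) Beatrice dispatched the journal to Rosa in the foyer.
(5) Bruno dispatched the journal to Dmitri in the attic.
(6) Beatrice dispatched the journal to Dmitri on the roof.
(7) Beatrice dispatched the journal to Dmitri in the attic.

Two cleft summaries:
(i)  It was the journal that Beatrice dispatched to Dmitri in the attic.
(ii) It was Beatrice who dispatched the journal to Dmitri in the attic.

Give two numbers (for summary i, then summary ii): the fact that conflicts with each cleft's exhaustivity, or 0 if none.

(i): focus "the journal". Looking for agent = Beatrice, recipient = Dmitri, setting = in the attic with some other thing — fact (3) has the engraving there. Refuted.
(ii): focus "Beatrice". Looking for thing = the journal, recipient = Dmitri, setting = in the attic with some other agent — fact (5) has Bruno there. Refuted.

3, 5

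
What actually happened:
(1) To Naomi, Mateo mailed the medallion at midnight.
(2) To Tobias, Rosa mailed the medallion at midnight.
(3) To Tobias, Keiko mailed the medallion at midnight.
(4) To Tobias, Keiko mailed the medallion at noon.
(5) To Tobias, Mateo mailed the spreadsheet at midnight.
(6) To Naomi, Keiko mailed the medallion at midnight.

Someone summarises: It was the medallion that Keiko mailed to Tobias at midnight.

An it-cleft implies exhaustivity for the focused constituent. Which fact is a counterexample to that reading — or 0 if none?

0

The cleft puts "the medallion" in focus and presupposes the open proposition with Keiko as agent and Tobias as recipient and at midnight as setting.
The exhaustive reading says no other thing fits that background.
No listed fact matches the background with a different thing. Exhaustivity holds.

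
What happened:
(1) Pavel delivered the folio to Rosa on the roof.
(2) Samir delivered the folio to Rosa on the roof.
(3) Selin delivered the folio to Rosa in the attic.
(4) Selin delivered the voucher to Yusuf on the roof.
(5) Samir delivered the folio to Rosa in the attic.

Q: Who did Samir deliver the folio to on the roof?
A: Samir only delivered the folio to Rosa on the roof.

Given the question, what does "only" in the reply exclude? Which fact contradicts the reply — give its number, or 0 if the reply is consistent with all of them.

0

The question "Who did ... to ...?" targets the recipient, so in the reply the focus falls on "Rosa".
"Only" then excludes alternative recipients while the background — Samir as agent and the folio as thing and on the roof as setting — is held fixed.
No listed fact shares that background with another recipient. Nothing contradicts the reply.
(Fact (5) would refute a reading with focus on the setting — but that is not what the question asks.)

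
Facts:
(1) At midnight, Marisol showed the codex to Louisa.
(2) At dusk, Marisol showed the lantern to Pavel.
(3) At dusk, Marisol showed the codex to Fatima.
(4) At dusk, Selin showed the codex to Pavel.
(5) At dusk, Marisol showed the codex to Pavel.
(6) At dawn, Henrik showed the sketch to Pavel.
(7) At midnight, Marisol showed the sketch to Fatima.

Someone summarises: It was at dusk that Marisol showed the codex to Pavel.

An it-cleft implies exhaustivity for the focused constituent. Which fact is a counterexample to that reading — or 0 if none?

0

The cleft puts "at dusk" in focus and presupposes the open proposition with same agent, thing, recipient (Marisol / the codex / Pavel).
Exhaustivity: at dusk is the only setting satisfying that background.
Every other fact differs from the presupposition on some backgrounded slot, so none challenges the exhaustivity.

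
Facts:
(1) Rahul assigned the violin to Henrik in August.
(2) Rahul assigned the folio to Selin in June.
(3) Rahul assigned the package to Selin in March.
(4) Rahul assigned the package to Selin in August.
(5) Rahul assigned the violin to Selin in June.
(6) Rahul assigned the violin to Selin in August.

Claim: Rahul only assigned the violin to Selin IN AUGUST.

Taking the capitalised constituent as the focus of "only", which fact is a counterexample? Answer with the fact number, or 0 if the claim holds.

5

The capitals mark "in August" as focus. So "only" rules out other settings, with the rest (agent = Rahul, thing = the violin, recipient = Selin) as background.
Fact (5) matches on agent = Rahul, thing = the violin, recipient = Selin, but has setting = in June instead. That refutes the claim.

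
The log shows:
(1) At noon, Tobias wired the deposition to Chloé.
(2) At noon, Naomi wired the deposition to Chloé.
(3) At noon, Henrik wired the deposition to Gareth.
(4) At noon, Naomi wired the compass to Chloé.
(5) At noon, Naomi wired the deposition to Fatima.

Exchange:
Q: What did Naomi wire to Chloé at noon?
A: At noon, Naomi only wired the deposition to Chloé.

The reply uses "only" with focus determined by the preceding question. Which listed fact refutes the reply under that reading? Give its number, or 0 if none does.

The question "What did ...?" targets the thing, so in the reply the focus falls on "the deposition".
"Only" then excludes alternative things while the background — agent = Naomi, recipient = Chloé, setting = at noon — is held fixed.
Fact (4) keeps agent = Naomi, recipient = Chloé, setting = at noon but has thing = the compass; that refutes the reply.
(Fact (5) would refute a reading with focus on the recipient — but that is not what the question asks.)

4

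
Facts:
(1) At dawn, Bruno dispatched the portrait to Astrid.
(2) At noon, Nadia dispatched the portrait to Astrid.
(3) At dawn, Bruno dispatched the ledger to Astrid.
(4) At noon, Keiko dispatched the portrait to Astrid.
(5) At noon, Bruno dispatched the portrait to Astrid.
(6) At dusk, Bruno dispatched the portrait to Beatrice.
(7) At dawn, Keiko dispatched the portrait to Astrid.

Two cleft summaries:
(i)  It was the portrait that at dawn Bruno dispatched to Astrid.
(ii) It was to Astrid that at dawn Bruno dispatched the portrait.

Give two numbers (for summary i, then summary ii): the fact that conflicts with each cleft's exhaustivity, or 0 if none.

(i): focus "the portrait". Looking for same agent, recipient, setting (Bruno / Astrid / at dawn) with some other thing — fact (3) has the ledger there. Refuted.
(ii): focus "Astrid". No fact shares same agent, thing, setting (Bruno / the portrait / at dawn) with a different recipient. 0.

3, 0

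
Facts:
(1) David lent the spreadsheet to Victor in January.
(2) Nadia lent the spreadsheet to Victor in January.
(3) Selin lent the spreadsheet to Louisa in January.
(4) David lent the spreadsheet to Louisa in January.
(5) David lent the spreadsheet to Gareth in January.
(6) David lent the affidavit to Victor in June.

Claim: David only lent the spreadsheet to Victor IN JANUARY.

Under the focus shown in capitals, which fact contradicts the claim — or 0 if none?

The capitals mark "in January" as focus. So "only" rules out other settings, with the rest (agent = David, thing = the spreadsheet, recipient = Victor) as background.
Every other fact changes something in the background, not just the setting. Nothing refutes the claim.

0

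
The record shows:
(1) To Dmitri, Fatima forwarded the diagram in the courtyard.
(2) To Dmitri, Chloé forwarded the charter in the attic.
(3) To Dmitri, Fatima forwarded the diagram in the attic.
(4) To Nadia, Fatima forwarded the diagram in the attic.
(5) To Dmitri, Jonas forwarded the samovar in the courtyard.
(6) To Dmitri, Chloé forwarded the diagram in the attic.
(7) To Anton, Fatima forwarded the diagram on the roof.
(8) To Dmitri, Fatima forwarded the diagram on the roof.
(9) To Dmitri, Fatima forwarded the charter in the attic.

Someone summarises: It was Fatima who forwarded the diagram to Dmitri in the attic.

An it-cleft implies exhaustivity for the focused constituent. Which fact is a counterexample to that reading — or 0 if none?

6

The cleft puts "Fatima" in focus and presupposes the open proposition with same thing, recipient, setting (the diagram / Dmitri / in the attic).
Exhaustivity: Fatima is the only agent satisfying that background.
But fact (6) also has same thing, recipient, setting (the diagram / Dmitri / in the attic), with agent = Chloé — so the exhaustive reading fails.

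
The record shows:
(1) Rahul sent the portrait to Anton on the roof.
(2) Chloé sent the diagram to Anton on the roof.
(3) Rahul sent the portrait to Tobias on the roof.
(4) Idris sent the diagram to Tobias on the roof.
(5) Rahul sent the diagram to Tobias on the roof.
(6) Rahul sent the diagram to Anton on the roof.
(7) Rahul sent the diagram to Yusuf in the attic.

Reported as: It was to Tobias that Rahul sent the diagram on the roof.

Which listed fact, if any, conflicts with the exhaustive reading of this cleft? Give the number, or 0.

6

Focus of the cleft: "Tobias" (the recipient). Presupposed background: Rahul as agent and the diagram as thing and on the roof as setting.
Exhaustivity: Tobias is the only recipient satisfying that background.
Fact (6) shares the background but with recipient = Anton; exhaustivity is violated.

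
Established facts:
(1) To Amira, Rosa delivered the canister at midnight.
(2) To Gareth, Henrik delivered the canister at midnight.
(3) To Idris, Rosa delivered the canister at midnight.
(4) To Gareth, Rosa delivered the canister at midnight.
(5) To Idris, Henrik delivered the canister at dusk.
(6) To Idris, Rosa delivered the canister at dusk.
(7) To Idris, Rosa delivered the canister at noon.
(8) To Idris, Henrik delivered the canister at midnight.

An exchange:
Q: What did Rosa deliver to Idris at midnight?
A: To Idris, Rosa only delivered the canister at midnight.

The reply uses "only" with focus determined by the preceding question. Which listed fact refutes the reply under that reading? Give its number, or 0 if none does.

The question "What did ...?" targets the thing, so in the reply the focus falls on "the canister".
So "only" ranges over things; the rest (agent = Rosa, recipient = Idris, setting = at midnight) is presupposed.
No listed fact shares that background with another thing. Nothing contradicts the reply.
(Fact (1) would refute a reading with focus on the recipient — but that is not what the question asks.)

0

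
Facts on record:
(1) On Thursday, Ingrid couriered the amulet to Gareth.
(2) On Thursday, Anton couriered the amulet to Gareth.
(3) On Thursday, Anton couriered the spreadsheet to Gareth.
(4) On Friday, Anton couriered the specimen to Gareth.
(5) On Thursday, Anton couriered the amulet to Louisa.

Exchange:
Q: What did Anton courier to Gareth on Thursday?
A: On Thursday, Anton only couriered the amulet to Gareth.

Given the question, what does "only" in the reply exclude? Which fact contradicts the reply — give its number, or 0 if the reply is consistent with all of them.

Answering "What did ...?" puts focus on the thing — here, "the amulet".
So "only" ranges over things; the rest (agent = Anton, recipient = Gareth, setting = on Thursday) is presupposed.
Fact (3) shares the background with a different thing (the spreadsheet) — counterexample.
(Fact (5) would refute a reading with focus on the recipient — but that is not what the question asks.)

3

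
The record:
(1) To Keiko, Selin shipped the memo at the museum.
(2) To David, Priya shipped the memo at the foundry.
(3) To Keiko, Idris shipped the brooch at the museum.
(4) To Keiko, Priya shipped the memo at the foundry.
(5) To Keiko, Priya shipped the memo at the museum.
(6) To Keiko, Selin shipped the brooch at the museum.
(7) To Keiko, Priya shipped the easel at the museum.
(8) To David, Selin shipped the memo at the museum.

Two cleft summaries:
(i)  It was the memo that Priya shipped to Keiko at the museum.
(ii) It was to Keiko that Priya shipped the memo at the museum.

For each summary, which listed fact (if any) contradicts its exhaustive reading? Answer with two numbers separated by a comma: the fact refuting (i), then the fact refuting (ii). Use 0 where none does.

7, 0

(i): focus "the memo". Looking for same agent, recipient, setting (Priya / Keiko / at the museum) with some other thing — fact (7) has the easel there. Refuted.
(ii): focus "Keiko". No fact shares same agent, thing, setting (Priya / the memo / at the museum) with a different recipient. 0.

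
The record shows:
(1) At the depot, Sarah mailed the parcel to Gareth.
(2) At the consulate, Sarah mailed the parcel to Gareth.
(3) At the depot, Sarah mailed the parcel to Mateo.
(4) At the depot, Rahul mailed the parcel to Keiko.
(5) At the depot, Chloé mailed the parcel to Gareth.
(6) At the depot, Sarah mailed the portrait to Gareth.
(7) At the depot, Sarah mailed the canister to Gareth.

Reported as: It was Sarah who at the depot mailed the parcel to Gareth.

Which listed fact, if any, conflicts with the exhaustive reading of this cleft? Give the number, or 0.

5

The cleft puts "Sarah" in focus and presupposes the open proposition with the parcel as thing and Gareth as recipient and at the depot as setting.
The exhaustive reading says no other agent fits that background.
But fact (5) also has the parcel as thing and Gareth as recipient and at the depot as setting, with agent = Chloé — so the exhaustive reading fails.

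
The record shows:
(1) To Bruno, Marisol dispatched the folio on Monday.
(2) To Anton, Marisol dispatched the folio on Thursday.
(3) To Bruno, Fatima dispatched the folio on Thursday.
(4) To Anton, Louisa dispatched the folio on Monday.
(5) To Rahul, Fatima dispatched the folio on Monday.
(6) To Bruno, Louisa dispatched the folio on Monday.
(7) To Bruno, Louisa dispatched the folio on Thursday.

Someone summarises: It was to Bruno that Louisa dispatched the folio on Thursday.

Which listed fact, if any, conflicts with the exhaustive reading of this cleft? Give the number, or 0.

Focus of the cleft: "Bruno" (the recipient). Presupposed background: agent = Louisa, thing = the folio, setting = on Thursday.
The exhaustive reading says no other recipient fits that background.
No listed fact matches the background with a different recipient. Exhaustivity holds.

0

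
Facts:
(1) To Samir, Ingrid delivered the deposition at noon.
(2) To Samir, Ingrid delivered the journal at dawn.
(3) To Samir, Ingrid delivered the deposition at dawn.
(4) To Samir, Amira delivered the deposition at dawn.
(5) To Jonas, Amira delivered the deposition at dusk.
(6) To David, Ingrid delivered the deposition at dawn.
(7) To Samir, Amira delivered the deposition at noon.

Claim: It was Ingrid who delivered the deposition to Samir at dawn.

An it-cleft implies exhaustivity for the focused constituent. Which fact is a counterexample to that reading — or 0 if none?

4

Focus of the cleft: "Ingrid" (the agent). Presupposed background: the deposition as thing and Samir as recipient and at dawn as setting.
Exhaustivity: Ingrid is the only agent satisfying that background.
Fact (4) shares the background but with agent = Amira; exhaustivity is violated.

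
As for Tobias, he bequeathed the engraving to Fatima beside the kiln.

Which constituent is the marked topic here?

The construction explicitly marks "Tobias" as what the sentence is about — the topic.
The remainder of the clause is the comment (what is said about the topic).

Tobias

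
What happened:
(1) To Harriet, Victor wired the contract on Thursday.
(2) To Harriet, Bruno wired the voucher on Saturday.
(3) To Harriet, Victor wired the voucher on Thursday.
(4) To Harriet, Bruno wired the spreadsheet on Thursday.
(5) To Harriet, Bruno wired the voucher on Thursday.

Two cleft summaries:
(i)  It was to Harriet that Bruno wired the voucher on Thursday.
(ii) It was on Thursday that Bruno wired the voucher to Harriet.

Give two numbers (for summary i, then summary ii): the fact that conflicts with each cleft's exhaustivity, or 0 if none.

0, 2

(i): focus "Harriet". No fact shares same agent, thing, setting (Bruno / the voucher / on Thursday) with a different recipient. 0.
(ii): focus "on Thursday". Looking for same agent, thing, recipient (Bruno / the voucher / Harriet) with some other setting — fact (2) has on Saturday there. Refuted.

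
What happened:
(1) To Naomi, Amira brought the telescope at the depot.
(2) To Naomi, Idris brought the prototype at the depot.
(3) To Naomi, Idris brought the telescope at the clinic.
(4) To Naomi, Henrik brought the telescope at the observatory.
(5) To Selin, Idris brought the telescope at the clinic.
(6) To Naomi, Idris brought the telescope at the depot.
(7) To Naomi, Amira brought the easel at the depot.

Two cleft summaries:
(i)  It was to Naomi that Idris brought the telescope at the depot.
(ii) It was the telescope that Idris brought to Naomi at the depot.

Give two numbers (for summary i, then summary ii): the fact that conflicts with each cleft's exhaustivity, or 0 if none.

(i): focus "Naomi". No fact shares agent = Idris, thing = the telescope, setting = at the depot with a different recipient. 0.
(ii): focus "the telescope". Looking for agent = Idris, recipient = Naomi, setting = at the depot with some other thing — fact (2) has the prototype there. Refuted.

0, 2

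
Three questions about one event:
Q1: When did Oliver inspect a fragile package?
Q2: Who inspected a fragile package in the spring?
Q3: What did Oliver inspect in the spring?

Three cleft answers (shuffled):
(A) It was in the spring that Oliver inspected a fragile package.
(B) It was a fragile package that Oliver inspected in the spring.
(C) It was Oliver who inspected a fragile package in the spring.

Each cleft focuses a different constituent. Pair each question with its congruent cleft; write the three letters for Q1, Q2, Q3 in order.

ACB

Q1 asks about the time; cleft (A) focuses "in the spring", which is the time — so Q1 → A.
Q2 asks about the subject (agent); cleft (C) focuses "Oliver", which is the subject (agent) — so Q2 → C.
Q3 asks about the direct object; cleft (B) focuses "a fragile package", which is the direct object — so Q3 → B.
Mapping: Q1→A, Q2→C, Q3→B.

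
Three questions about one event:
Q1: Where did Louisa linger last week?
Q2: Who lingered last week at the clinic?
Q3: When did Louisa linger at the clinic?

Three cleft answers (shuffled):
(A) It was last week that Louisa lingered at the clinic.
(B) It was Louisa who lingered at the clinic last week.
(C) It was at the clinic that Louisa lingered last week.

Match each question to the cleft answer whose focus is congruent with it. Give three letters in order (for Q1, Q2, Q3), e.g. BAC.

CBA

Q1 asks about the location; cleft (C) focuses "at the clinic", which is the location — so Q1 → C.
Q2 asks about the subject (agent); cleft (B) focuses "Louisa", which is the subject (agent) — so Q2 → B.
Q3 asks about the time; cleft (A) focuses "last week", which is the time — so Q3 → A.
Mapping: Q1→C, Q2→B, Q3→A.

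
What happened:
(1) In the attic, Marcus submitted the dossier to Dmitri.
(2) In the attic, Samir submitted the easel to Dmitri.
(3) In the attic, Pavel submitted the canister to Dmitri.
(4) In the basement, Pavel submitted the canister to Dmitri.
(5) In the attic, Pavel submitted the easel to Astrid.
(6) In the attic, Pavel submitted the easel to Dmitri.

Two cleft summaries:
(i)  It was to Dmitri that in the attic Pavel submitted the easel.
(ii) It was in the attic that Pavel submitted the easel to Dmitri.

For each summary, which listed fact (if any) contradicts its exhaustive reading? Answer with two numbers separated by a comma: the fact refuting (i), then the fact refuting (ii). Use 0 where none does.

5, 0

Summary (i) focuses "Dmitri" (the recipient); background same agent, thing, setting (Pavel / the easel / in the attic). Fact (5) matches that background with recipient = Astrid — refutes (i).
Summary (ii) focuses "in the attic" (the setting); background same agent, thing, recipient (Pavel / the easel / Dmitri). No fact matches that background with a different setting, so 0.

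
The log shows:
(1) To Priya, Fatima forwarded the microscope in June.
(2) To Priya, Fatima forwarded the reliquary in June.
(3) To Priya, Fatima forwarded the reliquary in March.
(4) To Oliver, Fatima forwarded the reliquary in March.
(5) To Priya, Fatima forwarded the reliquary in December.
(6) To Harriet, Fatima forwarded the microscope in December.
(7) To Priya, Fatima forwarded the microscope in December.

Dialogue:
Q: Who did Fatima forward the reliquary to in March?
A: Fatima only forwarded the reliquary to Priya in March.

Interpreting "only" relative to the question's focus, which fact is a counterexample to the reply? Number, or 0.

4

The question "Who did ... to ...?" targets the recipient, so in the reply the focus falls on "Priya".
So "only" ranges over recipients; the rest (Fatima as agent and the reliquary as thing and in March as setting) is presupposed.
Fact (4) keeps Fatima as agent and the reliquary as thing and in March as setting but has recipient = Oliver; that refutes the reply.
(Fact (2) would refute a reading with focus on the setting — but that is not what the question asks.)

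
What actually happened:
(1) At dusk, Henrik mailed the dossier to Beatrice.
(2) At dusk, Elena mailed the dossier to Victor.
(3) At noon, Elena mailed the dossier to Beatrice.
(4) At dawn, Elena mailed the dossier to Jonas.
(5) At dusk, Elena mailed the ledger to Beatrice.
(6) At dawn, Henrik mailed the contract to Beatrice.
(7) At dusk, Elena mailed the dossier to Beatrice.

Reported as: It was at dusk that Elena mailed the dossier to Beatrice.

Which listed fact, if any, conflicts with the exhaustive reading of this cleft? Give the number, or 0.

The cleft puts "at dusk" in focus and presupposes the open proposition with agent = Elena, thing = the dossier, recipient = Beatrice.
Exhaustivity: at dusk is the only setting satisfying that background.
Fact (3) shares the background but with setting = at noon; exhaustivity is violated.

3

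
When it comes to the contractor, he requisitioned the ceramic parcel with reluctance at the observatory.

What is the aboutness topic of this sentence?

The construction explicitly marks "the contractor" as what the sentence is about — the topic.
The remainder of the clause is the comment (what is said about the topic).

the contractor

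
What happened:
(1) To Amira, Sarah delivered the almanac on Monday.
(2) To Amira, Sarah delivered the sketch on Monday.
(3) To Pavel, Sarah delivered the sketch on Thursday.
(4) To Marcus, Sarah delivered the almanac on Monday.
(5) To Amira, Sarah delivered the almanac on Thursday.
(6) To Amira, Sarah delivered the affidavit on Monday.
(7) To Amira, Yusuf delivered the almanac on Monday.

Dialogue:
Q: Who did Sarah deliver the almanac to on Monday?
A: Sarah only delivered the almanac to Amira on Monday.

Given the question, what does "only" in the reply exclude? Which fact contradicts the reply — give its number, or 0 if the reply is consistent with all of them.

4

The question "Who did ... to ...?" targets the recipient, so in the reply the focus falls on "Amira".
"Only" then excludes alternative recipients while the background — Sarah as agent and the almanac as thing and on Monday as setting — is held fixed.
Fact (4) shares the background with a different recipient (Marcus) — counterexample.
(Fact (5) would refute a reading with focus on the setting — but that is not what the question asks.)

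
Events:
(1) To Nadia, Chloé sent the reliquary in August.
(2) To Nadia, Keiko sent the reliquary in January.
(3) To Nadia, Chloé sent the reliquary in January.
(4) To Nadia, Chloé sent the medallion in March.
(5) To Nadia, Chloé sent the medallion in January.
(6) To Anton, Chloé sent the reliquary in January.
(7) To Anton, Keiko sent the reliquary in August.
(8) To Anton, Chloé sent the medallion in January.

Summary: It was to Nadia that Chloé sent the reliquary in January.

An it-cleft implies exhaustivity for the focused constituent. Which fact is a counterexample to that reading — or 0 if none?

6

The cleft puts "Nadia" in focus and presupposes the open proposition with agent = Chloé, thing = the reliquary, setting = in January.
The exhaustive reading says no other recipient fits that background.
But fact (6) also has agent = Chloé, thing = the reliquary, setting = in January, with recipient = Anton — so the exhaustive reading fails.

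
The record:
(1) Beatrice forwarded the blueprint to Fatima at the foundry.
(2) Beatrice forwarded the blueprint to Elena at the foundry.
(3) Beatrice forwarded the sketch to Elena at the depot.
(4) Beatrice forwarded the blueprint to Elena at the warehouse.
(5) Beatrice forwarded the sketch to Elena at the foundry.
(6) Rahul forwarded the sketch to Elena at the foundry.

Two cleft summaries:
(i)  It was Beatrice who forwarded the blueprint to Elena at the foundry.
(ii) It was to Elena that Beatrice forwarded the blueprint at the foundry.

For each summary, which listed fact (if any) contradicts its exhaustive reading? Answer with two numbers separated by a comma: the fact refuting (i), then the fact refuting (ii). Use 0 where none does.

(i): focus "Beatrice". No fact shares thing = the blueprint, recipient = Elena, setting = at the foundry with a different agent. 0.
(ii): focus "Elena". Looking for agent = Beatrice, thing = the blueprint, setting = at the foundry with some other recipient — fact (1) has Fatima there. Refuted.

0, 1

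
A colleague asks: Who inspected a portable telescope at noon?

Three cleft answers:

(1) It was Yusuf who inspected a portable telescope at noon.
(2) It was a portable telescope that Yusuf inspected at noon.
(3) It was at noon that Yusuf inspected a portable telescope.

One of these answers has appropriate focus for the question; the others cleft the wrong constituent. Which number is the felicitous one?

The question word "who" targets the subject (agent).
Option (1) clefts "Yusuf" — that matches what the question asks about.
Option (2) clefts "a portable telescope" — the direct object, not what was asked.
Option (3) clefts "at noon" — the time, not what was asked.
So the congruent reply is (1).

1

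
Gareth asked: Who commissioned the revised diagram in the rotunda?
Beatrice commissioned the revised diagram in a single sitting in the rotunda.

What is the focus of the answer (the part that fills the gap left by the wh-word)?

Beatrice

The wh-word "who" asks about the subject (agent).
In the answer, "the revised diagram" and "in the rotunda" are given — repeated from the question.
"in a single sitting" is also new, but it specifies the manner, which is not what the question asks about — so it is not the focus.
The constituent filling the subject (agent) gap is "Beatrice"; that is the focus.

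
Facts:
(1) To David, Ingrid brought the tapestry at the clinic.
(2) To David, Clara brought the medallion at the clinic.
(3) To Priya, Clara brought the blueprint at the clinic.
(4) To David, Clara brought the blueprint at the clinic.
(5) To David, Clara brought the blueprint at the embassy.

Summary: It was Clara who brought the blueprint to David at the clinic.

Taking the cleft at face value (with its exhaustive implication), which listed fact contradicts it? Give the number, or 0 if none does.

0

The cleft puts "Clara" in focus and presupposes the open proposition with same thing, recipient, setting (the blueprint / David / at the clinic).
The exhaustive reading says no other agent fits that background.
Every other fact differs from the presupposition on some backgrounded slot, so none challenges the exhaustivity.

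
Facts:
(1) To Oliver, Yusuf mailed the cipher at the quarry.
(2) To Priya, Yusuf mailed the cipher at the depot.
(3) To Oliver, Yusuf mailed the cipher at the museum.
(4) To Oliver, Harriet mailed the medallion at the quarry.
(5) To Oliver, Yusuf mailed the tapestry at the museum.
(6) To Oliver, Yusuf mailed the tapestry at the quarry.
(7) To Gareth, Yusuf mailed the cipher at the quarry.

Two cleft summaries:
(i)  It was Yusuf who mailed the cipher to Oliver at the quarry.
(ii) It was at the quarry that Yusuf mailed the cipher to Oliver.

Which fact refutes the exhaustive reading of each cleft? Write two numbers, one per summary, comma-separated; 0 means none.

(i): focus "Yusuf". No fact shares the cipher as thing and Oliver as recipient and at the quarry as setting with a different agent. 0.
(ii): focus "at the quarry". Looking for Yusuf as agent and the cipher as thing and Oliver as recipient with some other setting — fact (3) has at the museum there. Refuted.

0, 3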